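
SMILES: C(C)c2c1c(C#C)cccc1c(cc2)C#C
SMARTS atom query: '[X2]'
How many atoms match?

The query [X2] means: any atom with exactly two total connections (bonds + H).
Check the 16 heavy atoms by environment: 10× c (aromatic, X3) → no; 4× C (X2) → match; 2× C (X4) → no.
That gives 4 matching atoms.

4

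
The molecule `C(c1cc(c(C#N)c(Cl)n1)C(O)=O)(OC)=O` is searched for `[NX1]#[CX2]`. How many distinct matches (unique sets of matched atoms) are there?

[NX1]#[CX2] is the SMARTS for a nitrile: a nitrogen triple-bonded to a two-connected carbon.
Exactly one fragment in the molecule meets all constraints, giving 1 match.

1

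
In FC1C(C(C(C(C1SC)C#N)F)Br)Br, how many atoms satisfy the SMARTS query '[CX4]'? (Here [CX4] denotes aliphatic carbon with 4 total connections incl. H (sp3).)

7

The query [CX4] means: C with X4: aliphatic carbon with exactly 4 total connections (bonds + H).
Check the 14 heavy atoms by environment: 7× C (X4) → match; 2× Br (X1) → no; 1× S (X2) → no; 1× C (X2) → no; 1× N (X1) → no; 2× F (X1) → no.
That gives 7 matching atoms.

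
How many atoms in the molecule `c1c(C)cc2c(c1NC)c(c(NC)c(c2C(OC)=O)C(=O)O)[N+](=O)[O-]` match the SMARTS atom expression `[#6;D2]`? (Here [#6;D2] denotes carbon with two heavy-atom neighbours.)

The query [#6;D2] means: any carbon bonded to exactly two heavy atoms.
Check the 25 heavy atoms by environment: 8× c (aromatic, D3) → no; 2× c (aromatic, D2) → match; 1× N (charge +1, D3) → no; 1× O (charge -1, D1) → no; 4× O (D1) → no; 2× N (D2) → no; 4× C (D1) → no; 2× C (D3) → no; 1× O (D2) → no.
That gives 2 matching atoms.

2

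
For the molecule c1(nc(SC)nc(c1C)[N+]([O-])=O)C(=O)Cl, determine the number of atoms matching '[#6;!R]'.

The query [#6;!R] means: carbon not in any ring.
Check the 15 heavy atoms by environment: 2× n (aromatic, in 6-ring) → no; 4× c (aromatic, in 6-ring) → no; 1× S (acyclic) → no; 3× C (acyclic) → match; 1× N (charge +1, acyclic) → no; 1× O (charge -1, acyclic) → no; 2× O (acyclic) → no; 1× Cl (acyclic) → no.
That gives 3 matching atoms.

3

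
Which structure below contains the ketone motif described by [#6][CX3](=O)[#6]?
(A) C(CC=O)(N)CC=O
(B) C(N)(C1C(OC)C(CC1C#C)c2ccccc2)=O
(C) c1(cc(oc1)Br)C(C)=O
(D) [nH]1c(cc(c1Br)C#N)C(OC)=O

[#6][CX3](=O)[#6] describes a carbonyl carbon (no H) flanked by two carbons (a ketone).
(A) has an aldehyde (-CHO) but the carbonyl carbon has H1, so it is not flanked by two carbons.
(B) has a primary amide (-C(=O)NH2) but one neighbour of the carbonyl carbon is N, not C.
(C) contains an acetyl/ketone group (-C(=O)CH3), which satisfies every atom and bond constraint.
(D) has a methyl-ester group (-C(=O)OCH3) but one neighbour of the carbonyl carbon is O, not C.
So the answer is (C).

C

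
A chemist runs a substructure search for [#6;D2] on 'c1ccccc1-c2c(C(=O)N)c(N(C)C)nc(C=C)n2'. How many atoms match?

6

The query [#6;D2] means: any carbon bonded to exactly two heavy atoms.
Check the 20 heavy atoms by environment: 2× n (aromatic, D2) → no; 5× c (aromatic, D3) → no; 1× N (D3) → no; 3× C (D1) → no; 1× C (D3) → no; 1× O (D1) → no; 1× N (D1) → no; 1× C (D2) → match; 5× c (aromatic, D2) → match.
Summing the matching environments: 1 + 5 = 6 matching atoms.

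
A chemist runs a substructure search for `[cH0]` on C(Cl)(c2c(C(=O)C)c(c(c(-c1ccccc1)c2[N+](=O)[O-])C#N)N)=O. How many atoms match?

7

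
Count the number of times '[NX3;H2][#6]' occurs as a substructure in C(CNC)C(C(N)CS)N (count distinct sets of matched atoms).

[NX3;H2][#6] is the SMARTS for a primary amine: a trivalent nitrogen with two H attached to carbon.
The molecule carries 2 separate instances of a primary amino group (-NH2) meeting every constraint; each maps to a distinct set of atoms, giving 2 matches.

2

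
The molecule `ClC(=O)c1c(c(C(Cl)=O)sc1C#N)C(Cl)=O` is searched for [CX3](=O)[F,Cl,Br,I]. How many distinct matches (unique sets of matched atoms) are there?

3

[CX3](=O)[F,Cl,Br,I] is the SMARTS for an acyl halide: a carbonyl carbon bonded to a halogen.
The molecule carries 3 separate instances of an acyl chloride (-C(=O)Cl) meeting every constraint; each maps to a distinct set of atoms, giving 3 matches.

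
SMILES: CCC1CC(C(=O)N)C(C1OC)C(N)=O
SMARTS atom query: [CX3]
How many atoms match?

The query [CX3] means: C with X3: aliphatic carbon with exactly 3 total connections.
Check the 15 heavy atoms by environment: 8× C (X4) → no; 2× C (X3) → match; 2× O (X1) → no; 2× N (X3) → no; 1× O (X2) → no.
That gives 2 matching atoms.

2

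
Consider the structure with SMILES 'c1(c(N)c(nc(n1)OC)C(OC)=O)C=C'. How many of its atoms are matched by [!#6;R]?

2

The query [!#6;R] means: non-carbon atom that is part of a ring.
Check the 15 heavy atoms by environment: 2× n (aromatic, in 6-ring) → match; 4× c (aromatic, in 6-ring) → no; 3× O (acyclic) → no; 5× C (acyclic) → no; 1× N (acyclic) → no.
That gives 2 matching atoms.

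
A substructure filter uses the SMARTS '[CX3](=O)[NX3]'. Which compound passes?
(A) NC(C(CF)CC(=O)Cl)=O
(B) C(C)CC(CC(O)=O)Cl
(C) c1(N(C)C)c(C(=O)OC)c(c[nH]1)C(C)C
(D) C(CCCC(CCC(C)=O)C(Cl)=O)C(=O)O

A

[CX3](=O)[NX3] describes a carbonyl carbon bonded to a trivalent nitrogen (an amide).
(A) contains a primary amide (-C(=O)NH2), which satisfies every atom and bond constraint.
(B) has a carboxylic acid group (-C(=O)OH) but the carbonyl is bonded to O, not to an NX3 nitrogen.
(C) has a methyl-ester group (-C(=O)OCH3) but the carbonyl is bonded to O, not to an NX3 nitrogen.
(D) has a carboxylic acid group (-C(=O)OH) but the carbonyl is bonded to O, not to an NX3 nitrogen.
So the answer is (A).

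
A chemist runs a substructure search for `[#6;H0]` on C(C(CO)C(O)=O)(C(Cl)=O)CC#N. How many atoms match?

3

The query [#6;H0] means: any carbon with no attached hydrogen.
Check the 13 heavy atoms by environment: 2× C (H2) → no; 2× C (H1) → no; 3× C (H0) → match; 2× O (H0) → no; 1× Cl (H0) → no; 1× N (H0) → no; 2× O (H1) → no.
That gives 3 matching atoms.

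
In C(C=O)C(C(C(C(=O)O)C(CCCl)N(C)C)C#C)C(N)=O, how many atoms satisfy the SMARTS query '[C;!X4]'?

5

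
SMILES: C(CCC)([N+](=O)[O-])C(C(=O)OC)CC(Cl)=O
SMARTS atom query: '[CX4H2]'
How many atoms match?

3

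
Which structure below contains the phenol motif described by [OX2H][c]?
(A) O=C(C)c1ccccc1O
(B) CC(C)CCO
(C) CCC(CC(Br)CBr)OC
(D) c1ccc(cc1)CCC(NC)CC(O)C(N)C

A

[OX2H][c] describes a hydroxyl oxygen attached to an aromatic carbon (a phenol).
(A) contains a hydroxyl group (-OH), which satisfies every atom and bond constraint.
(B) has a hydroxyl group (-OH) but the -OH is on an aliphatic carbon, not an aromatic c.
(C) has a methoxy ether (-OCH3) but the oxygen has H0, not H1.
(D) has a hydroxyl group (-OH) but the -OH is on an aliphatic carbon, not an aromatic c.
So the answer is (A).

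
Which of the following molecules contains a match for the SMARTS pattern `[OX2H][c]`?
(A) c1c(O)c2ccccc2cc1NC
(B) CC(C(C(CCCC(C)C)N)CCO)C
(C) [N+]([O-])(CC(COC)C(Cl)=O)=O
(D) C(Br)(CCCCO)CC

A

[OX2H][c] describes a hydroxyl oxygen attached to an aromatic carbon (a phenol).
(A) contains a hydroxyl group (-OH), which satisfies every atom and bond constraint.
(B) has a hydroxyl group (-OH) but the -OH is on an aliphatic carbon, not an aromatic c.
(C) has a methoxy ether (-OCH3) but the oxygen has H0, not H1.
(D) has a hydroxyl group (-OH) but the -OH is on an aliphatic carbon, not an aromatic c.
So the answer is (A).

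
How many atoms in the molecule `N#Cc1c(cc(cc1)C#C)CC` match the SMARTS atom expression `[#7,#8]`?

The query [#7,#8] means: nitrogen or oxygen (comma = OR).
Check the 12 heavy atoms by environment: 6× c (aromatic) → no; 5× C → no; 1× N → match.
That gives 1 matching atom.

1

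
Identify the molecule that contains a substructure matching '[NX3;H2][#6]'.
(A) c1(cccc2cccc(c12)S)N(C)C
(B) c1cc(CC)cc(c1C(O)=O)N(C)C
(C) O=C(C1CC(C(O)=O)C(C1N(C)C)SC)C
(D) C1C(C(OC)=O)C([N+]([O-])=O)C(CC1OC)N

[NX3;H2][#6] describes a trivalent nitrogen with two H attached to carbon (a primary amine).
(A) has a dimethylamino group (-N(CH3)2) but the nitrogen has H0, not H2.
(B) has a dimethylamino group (-N(CH3)2) but the nitrogen has H0, not H2.
(C) has a dimethylamino group (-N(CH3)2) but the nitrogen has H0, not H2.
(D) contains a primary amino group (-NH2), which satisfies every atom and bond constraint.
So the answer is (D).

D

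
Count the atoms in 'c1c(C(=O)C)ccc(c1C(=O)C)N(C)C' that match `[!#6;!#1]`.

3

Check the 15 heavy atoms by environment: 6× c (aromatic) → no; 6× C → no; 2× O → match; 1× N → match.
Summing the matching environments: 2 + 1 = 3 matching atoms.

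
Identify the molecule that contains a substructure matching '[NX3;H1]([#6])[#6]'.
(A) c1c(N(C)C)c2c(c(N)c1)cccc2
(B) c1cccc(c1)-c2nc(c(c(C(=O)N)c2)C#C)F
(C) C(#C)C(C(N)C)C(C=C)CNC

C

[NX3;H1]([#6])[#6] describes a trivalent nitrogen with one H, bonded to two carbons (a secondary amine).
(A) has a dimethylamino group (-N(CH3)2) but the nitrogen has H0, not H1.
(B) has a primary amide (-C(=O)NH2) but the -C(=O)NH2 nitrogen has H2, not H1.
(C) contains an N-methylamino group (-NHCH3), which satisfies every atom and bond constraint.
So the answer is (C).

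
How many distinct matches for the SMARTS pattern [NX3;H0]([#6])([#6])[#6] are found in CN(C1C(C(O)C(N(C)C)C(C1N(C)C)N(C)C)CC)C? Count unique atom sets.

4

[NX3;H0]([#6])([#6])[#6] is the SMARTS for a tertiary amine: a trivalent nitrogen with no H, bonded to three carbons.
The molecule carries 4 separate instances of a dimethylamino group (-N(CH3)2) meeting every constraint; each maps to a distinct set of atoms, giving 4 matches.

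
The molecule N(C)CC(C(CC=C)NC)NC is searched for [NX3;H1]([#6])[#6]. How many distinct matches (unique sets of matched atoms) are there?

3

[NX3;H1]([#6])[#6] is the SMARTS for a secondary amine: a trivalent nitrogen with one H, bonded to two carbons.
The molecule carries 3 separate instances of an N-methylamino group (-NHCH3) meeting every constraint; each maps to a distinct set of atoms, giving 3 matches.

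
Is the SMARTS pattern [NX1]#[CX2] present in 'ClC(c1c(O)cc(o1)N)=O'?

No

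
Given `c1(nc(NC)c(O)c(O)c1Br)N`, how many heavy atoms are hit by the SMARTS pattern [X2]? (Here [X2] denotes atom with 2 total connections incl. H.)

The query [X2] means: any atom with exactly two total connections (bonds + H).
Check the 12 heavy atoms by environment: 1× n (aromatic, X2) → match; 5× c (aromatic, X3) → no; 2× N (X3) → no; 2× O (X2) → match; 1× C (X4) → no; 1× Br (X1) → no.
Summing the matching environments: 1 + 2 = 3 matching atoms.

3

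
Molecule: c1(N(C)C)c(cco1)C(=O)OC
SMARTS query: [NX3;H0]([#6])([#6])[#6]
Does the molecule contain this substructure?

Yes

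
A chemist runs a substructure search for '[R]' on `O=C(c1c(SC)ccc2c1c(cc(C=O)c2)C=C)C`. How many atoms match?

10

The query [R] means: R matches any atom that is part of a ring.
Check the 19 heavy atoms by environment: 10× c (aromatic, in 6-ring) → match; 6× C (acyclic) → no; 2× O (acyclic) → no; 1× S (acyclic) → no.
That gives 10 matching atoms.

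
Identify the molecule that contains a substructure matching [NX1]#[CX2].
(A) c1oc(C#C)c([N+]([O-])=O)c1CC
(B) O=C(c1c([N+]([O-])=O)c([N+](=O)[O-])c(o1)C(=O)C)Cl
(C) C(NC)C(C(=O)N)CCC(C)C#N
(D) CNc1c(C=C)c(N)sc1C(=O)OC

C

[NX1]#[CX2] describes a nitrogen triple-bonded to a two-connected carbon (a nitrile).
(A) has a nitro group (-[N+](=O)[O-]) but there is no C#N triple bond.
(B) has a nitro group (-[N+](=O)[O-]) but there is no C#N triple bond.
(C) contains a nitrile (-C#N), which satisfies every atom and bond constraint.
(D) has a primary amino group (-NH2) but the nitrogen is NX3 (three connections), not NX1 triple-bonded.
So the answer is (C).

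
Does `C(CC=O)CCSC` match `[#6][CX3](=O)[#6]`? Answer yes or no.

No

The pattern [#6][CX3](=O)[#6] describes a carbonyl carbon (no H) flanked by two carbons — a ketone.
The closest candidate here is an aldehyde (-CHO), but the carbonyl carbon has H1, so it is not flanked by two carbons. No other fragment satisfies the full query, so there is no match.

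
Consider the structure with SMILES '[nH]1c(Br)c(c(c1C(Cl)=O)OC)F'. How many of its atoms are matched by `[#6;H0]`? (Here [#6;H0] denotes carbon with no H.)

5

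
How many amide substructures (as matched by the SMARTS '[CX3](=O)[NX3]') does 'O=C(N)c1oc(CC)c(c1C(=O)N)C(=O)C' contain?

2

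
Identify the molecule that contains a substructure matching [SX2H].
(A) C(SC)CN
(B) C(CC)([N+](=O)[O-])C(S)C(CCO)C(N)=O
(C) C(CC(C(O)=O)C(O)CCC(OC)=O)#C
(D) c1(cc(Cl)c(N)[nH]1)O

B

[SX2H] describes an aliphatic sulfur with two connections, one being H (a thiol).
(A) has a methylthio ether (-SCH3) but the sulfur has H0 (bonded to two carbons), not H1.
(B) contains a thiol (-SH), which satisfies every atom and bond constraint.
(C) has a hydroxyl group (-OH) but it is an -OH, not an -SH.
(D) has a hydroxyl group (-OH) but it is an -OH, not an -SH.
So the answer is (B).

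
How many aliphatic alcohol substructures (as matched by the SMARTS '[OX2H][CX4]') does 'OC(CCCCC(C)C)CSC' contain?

1

[OX2H][CX4] is the SMARTS for an aliphatic alcohol: a hydroxyl oxygen bound to an sp3 (X4) carbon.
Exactly one fragment in the molecule meets all constraints, giving 1 match.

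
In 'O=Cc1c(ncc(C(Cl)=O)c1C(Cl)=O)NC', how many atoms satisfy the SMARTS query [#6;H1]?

2

The query [#6;H1] means: any carbon bearing exactly one hydrogen.
Check the 16 heavy atoms by environment: 1× n (aromatic, H0) → no; 4× c (aromatic, H0) → no; 1× c (aromatic, H1) → match; 2× C (H0) → no; 3× O (H0) → no; 2× Cl (H0) → no; 1× N (H1) → no; 1× C (H3) → no; 1× C (H1) → match.
Summing the matching environments: 1 + 1 = 2 matching atoms.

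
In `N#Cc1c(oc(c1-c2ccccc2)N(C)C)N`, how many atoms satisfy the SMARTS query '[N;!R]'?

3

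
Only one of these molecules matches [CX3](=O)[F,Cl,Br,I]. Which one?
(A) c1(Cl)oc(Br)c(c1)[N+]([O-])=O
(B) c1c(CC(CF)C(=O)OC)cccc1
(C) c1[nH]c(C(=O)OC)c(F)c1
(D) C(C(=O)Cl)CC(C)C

D

[CX3](=O)[F,Cl,Br,I] describes a carbonyl carbon bonded to a halogen (an acyl halide).
(A) has a chloro substituent but the Cl is not on a carbonyl carbon.
(B) has a methyl-ester group (-C(=O)OCH3) but the carbonyl is bonded to -O-C, not to a halogen.
(C) has a methyl-ester group (-C(=O)OCH3) but the carbonyl is bonded to -O-C, not to a halogen.
(D) contains an acyl chloride (-C(=O)Cl), which satisfies every atom and bond constraint.
So the answer is (D).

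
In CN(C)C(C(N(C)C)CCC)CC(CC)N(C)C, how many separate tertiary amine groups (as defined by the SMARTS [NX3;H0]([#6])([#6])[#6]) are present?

[NX3;H0]([#6])([#6])[#6] is the SMARTS for a tertiary amine: a trivalent nitrogen with no H, bonded to three carbons.
The molecule carries 3 separate instances of a dimethylamino group (-N(CH3)2) meeting every constraint; each maps to a distinct set of atoms, giving 3 matches.

3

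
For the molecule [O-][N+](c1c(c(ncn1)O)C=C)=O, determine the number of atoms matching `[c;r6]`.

Check the 12 heavy atoms by environment: 2× n (aromatic, in 6-ring) → no; 4× c (aromatic, in 6-ring) → match; 2× O (acyclic) → no; 2× C (acyclic) → no; 1× N (charge +1, acyclic) → no; 1× O (charge -1, acyclic) → no.
That gives 4 matching atoms.

4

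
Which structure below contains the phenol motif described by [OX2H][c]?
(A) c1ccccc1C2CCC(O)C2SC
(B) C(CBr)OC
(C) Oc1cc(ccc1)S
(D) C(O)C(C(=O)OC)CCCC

[OX2H][c] describes a hydroxyl oxygen attached to an aromatic carbon (a phenol).
(A) has a hydroxyl group (-OH) but the -OH is on an aliphatic carbon, not an aromatic c.
(B) has a methoxy ether (-OCH3) but the oxygen has H0, not H1.
(C) contains a hydroxyl group (-OH), which satisfies every atom and bond constraint.
(D) has a hydroxyl group (-OH) but the -OH is on an aliphatic carbon, not an aromatic c.
So the answer is (C).

C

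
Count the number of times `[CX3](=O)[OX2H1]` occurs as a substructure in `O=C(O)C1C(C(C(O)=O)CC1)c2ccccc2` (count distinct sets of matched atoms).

2

[CX3](=O)[OX2H1] is the SMARTS for a carboxylic acid: an sp2 carbon double-bonded to O and single-bonded to an -OH oxygen.
The molecule carries 2 separate instances of a carboxylic acid group (-C(=O)OH) meeting every constraint; each maps to a distinct set of atoms, giving 2 matches.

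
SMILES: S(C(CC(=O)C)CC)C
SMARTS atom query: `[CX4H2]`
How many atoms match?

The query [CX4H2] means: sp3 carbon (X4) with exactly two hydrogens.
Check the 9 heavy atoms by environment: 2× C (H2, X4) → match; 1× C (H1, X4) → no; 3× C (H3, X4) → no; 1× S (H0, X2) → no; 1× C (H0, X3) → no; 1× O (H0, X1) → no.
That gives 2 matching atoms.

2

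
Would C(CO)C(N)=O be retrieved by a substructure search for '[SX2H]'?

The pattern [SX2H] describes an aliphatic sulfur with two connections, one being H — a thiol.
The closest candidate here is a hydroxyl group (-OH), but it is an -OH, not an -SH. No other fragment satisfies the full query, so there is no match.

No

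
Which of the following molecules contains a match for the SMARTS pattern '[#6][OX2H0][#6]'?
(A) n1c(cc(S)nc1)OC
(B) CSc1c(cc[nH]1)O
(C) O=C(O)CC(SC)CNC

A

[#6][OX2H0][#6] describes an aliphatic oxygen bridging two carbons with no H on the oxygen (an ether).
(A) contains a methoxy ether (-OCH3), which satisfies every atom and bond constraint.
(B) has a hydroxyl group (-OH) but the oxygen has H1, not H0 bridging two carbons.
(C) has a carboxylic acid group (-C(=O)OH) but the -OH oxygen has H1; the =O is OX1, not OX2.
So the answer is (A).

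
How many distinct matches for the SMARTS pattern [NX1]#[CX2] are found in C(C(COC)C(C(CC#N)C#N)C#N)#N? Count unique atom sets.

4

[NX1]#[CX2] is the SMARTS for a nitrile: a nitrogen triple-bonded to a two-connected carbon.
The molecule carries 4 separate instances of a nitrile (-C#N) meeting every constraint; each maps to a distinct set of atoms, giving 4 matches.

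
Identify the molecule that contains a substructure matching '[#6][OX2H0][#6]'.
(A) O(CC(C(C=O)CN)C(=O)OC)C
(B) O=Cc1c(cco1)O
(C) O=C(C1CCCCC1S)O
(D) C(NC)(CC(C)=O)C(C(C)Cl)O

A

[#6][OX2H0][#6] describes an aliphatic oxygen bridging two carbons with no H on the oxygen (an ether).
(A) contains a methoxy ether (-OCH3), which satisfies every atom and bond constraint.
(B) has a hydroxyl group (-OH) but the oxygen has H1, not H0 bridging two carbons.
(C) has a carboxylic acid group (-C(=O)OH) but the -OH oxygen has H1; the =O is OX1, not OX2.
(D) has a hydroxyl group (-OH) but the oxygen has H1, not H0 bridging two carbons.
So the answer is (A).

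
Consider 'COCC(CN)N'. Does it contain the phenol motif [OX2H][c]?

No

The pattern [OX2H][c] describes a hydroxyl oxygen attached to an aromatic carbon — a phenol.
The closest candidate here is a methoxy ether (-OCH3), but the oxygen has H0, not H1. No other fragment satisfies the full query, so there is no match.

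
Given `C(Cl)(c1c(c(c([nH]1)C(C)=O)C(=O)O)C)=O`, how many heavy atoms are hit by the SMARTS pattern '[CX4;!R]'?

2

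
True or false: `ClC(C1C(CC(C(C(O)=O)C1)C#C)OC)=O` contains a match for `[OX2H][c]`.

False

The pattern [OX2H][c] describes a hydroxyl oxygen attached to an aromatic carbon — a phenol.
The closest candidate here is a methoxy ether (-OCH3), but the oxygen has H0, not H1. No other fragment satisfies the full query, so there is no match.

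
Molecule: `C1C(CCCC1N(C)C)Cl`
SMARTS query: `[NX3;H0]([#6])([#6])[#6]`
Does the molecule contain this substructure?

Yes

The pattern [NX3;H0]([#6])([#6])[#6] describes a trivalent nitrogen with no H, bonded to three carbons — a tertiary amine.
The molecule carries a dimethylamino group (-N(CH3)2), whose atoms satisfy every constraint of the query, so the pattern matches.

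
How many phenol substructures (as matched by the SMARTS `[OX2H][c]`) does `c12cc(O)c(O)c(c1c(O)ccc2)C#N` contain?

[OX2H][c] is the SMARTS for a phenol: a hydroxyl oxygen attached to an aromatic carbon.
The molecule carries 3 separate instances of a hydroxyl group (-OH) meeting every constraint; each maps to a distinct set of atoms, giving 3 matches.

3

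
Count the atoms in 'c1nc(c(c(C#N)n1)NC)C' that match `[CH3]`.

The query [CH3] means: aliphatic carbon with exactly three hydrogens.
Check the 11 heavy atoms by environment: 2× n (aromatic, H0) → no; 1× c (aromatic, H1) → no; 3× c (aromatic, H0) → no; 2× C (H3) → match; 1× N (H1) → no; 1× C (H0) → no; 1× N (H0) → no.
That gives 2 matching atoms.

2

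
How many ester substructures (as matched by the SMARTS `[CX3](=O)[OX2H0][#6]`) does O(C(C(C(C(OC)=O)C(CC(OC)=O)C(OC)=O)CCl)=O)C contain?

4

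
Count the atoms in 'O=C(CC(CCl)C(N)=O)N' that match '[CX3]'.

2

The query [CX3] means: C with X3: aliphatic carbon with exactly 3 total connections.
Check the 10 heavy atoms by environment: 3× C (X4) → no; 2× C (X3) → match; 2× O (X1) → no; 2× N (X3) → no; 1× Cl (X1) → no.
That gives 2 matching atoms.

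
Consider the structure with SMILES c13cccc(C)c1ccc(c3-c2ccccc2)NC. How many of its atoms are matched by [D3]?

Check the 19 heavy atoms by environment: 6× c (aromatic, D3) → match; 10× c (aromatic, D2) → no; 2× C (D1) → no; 1× N (D2) → no.
That gives 6 matching atoms.

6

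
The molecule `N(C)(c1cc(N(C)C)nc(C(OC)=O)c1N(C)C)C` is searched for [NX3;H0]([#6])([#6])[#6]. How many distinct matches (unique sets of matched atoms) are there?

3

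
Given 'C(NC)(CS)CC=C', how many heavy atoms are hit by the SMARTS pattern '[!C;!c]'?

2

Check the 8 heavy atoms by environment: 6× C → no; 1× S → match; 1× N → match.
Summing the matching environments: 1 + 1 = 2 matching atoms.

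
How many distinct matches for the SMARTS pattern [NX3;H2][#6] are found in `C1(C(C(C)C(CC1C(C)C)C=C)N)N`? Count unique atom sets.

[NX3;H2][#6] is the SMARTS for a primary amine: a trivalent nitrogen with two H attached to carbon.
The molecule carries 2 separate instances of a primary amino group (-NH2) meeting every constraint; each maps to a distinct set of atoms, giving 2 matches.

2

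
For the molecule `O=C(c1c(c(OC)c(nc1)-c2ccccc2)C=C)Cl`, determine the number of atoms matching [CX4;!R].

1

The query [CX4;!R] means: aliphatic carbon with four total connections, not in a ring.
Check the 19 heavy atoms by environment: 1× n (aromatic, X2, in 6-ring) → no; 11× c (aromatic, X3, in 6-ring) → no; 3× C (X3, acyclic) → no; 1× O (X1, acyclic) → no; 1× Cl (X1, acyclic) → no; 1× O (X2, acyclic) → no; 1× C (X4, acyclic) → match.
That gives 1 matching atom.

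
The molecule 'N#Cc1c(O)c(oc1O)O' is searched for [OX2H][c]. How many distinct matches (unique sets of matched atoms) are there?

[OX2H][c] is the SMARTS for a phenol: a hydroxyl oxygen attached to an aromatic carbon.
The molecule carries 3 separate instances of a hydroxyl group (-OH) meeting every constraint; each maps to a distinct set of atoms, giving 3 matches.

3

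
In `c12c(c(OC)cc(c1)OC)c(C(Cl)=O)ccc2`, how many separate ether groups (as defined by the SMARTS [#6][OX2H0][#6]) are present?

[#6][OX2H0][#6] is the SMARTS for an ether: an aliphatic oxygen bridging two carbons with no H on the oxygen.
The molecule carries 2 separate instances of a methoxy ether (-OCH3) meeting every constraint; each maps to a distinct set of atoms, giving 2 matches.

2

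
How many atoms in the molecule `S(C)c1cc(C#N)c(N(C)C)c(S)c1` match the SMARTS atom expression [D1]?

5

The query [D1] means: atom with exactly one heavy-atom neighbour (degree 1).
Check the 14 heavy atoms by environment: 4× c (aromatic, D3) → no; 2× c (aromatic, D2) → no; 1× C (D2) → no; 1× N (D1) → match; 1× S (D1) → match; 1× S (D2) → no; 3× C (D1) → match; 1× N (D3) → no.
Summing the matching environments: 1 + 1 + 3 = 5 matching atoms.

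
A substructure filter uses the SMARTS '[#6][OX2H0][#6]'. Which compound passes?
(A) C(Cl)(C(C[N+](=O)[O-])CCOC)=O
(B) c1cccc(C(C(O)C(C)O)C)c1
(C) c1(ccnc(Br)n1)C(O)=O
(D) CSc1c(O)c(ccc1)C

A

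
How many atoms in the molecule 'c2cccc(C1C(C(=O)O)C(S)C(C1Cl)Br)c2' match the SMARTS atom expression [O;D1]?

The query [O;D1] means: aliphatic oxygen bonded to exactly one heavy atom.
Check the 17 heavy atoms by environment: 6× C (D3) → no; 2× O (D1) → match; 1× S (D1) → no; 1× Cl (D1) → no; 1× Br (D1) → no; 1× c (aromatic, D3) → no; 5× c (aromatic, D2) → no.
That gives 2 matching atoms.

2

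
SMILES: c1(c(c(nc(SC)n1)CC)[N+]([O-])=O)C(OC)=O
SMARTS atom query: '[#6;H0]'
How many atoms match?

5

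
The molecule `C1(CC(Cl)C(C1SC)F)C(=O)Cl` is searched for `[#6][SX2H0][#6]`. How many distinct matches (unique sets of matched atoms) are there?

1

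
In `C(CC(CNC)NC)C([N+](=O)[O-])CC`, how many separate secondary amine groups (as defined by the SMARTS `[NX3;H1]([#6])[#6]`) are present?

2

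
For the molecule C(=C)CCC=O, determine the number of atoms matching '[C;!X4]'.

Check the 6 heavy atoms by environment: 2× C (X4) → no; 3× C (X3) → match; 1× O (X1) → no.
That gives 3 matching atoms.

3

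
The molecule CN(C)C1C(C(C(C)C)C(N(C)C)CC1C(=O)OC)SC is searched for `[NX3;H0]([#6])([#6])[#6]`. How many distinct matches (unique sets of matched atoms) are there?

2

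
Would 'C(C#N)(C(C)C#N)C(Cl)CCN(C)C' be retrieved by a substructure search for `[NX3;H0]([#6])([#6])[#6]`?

Yes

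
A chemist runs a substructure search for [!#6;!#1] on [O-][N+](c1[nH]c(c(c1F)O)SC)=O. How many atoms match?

7

The query [!#6;!#1] means: not carbon and not hydrogen — any heteroatom.
Check the 12 heavy atoms by environment: 1× n (aromatic) → match; 4× c (aromatic) → no; 2× O → match; 1× S → match; 1× C → no; 1× N (charge +1) → match; 1× O (charge -1) → match; 1× F → match.
Summing the matching environments: 1 + 2 + 1 + 1 + 1 + 1 = 7 matching atoms.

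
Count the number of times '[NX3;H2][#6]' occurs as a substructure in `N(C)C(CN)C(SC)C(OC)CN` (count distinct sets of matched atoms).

[NX3;H2][#6] is the SMARTS for a primary amine: a trivalent nitrogen with two H attached to carbon.
The molecule carries 2 separate instances of a primary amino group (-NH2) meeting every constraint; each maps to a distinct set of atoms, giving 2 matches.

2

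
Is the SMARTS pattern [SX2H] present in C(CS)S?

Yes

The pattern [SX2H] describes an aliphatic sulfur with two connections, one being H — a thiol.
The molecule carries a thiol (-SH), whose atoms satisfy every constraint of the query, so the pattern matches.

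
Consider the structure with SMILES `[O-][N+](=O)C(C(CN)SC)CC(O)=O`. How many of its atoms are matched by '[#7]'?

2

The query [#7] means: #7 matches any nitrogen atom regardless of aromaticity.
Check the 13 heavy atoms by environment: 6× C → no; 3× O → no; 1× N → match; 1× S → no; 1× N (charge +1) → match; 1× O (charge -1) → no.
Summing the matching environments: 1 + 1 = 2 matching atoms.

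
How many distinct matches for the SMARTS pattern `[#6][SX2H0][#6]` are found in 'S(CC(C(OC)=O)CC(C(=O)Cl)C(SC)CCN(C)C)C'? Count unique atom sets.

2

[#6][SX2H0][#6] is the SMARTS for a thioether: an aliphatic sulfur bridging two carbons with no H on the sulfur.
The molecule carries 2 separate instances of a methylthio ether (-SCH3) meeting every constraint; each maps to a distinct set of atoms, giving 2 matches.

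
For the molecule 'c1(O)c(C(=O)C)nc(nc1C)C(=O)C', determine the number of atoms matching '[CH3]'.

3

The query [CH3] means: aliphatic carbon with exactly three hydrogens.
Check the 14 heavy atoms by environment: 2× n (aromatic, H0) → no; 4× c (aromatic, H0) → no; 2× C (H0) → no; 2× O (H0) → no; 3× C (H3) → match; 1× O (H1) → no.
That gives 3 matching atoms.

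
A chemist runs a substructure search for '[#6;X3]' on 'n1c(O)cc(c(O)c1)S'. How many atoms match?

5

The query [#6;X3] means: any carbon (aromatic or not) with three total connections.
Check the 9 heavy atoms by environment: 1× n (aromatic, X2) → no; 5× c (aromatic, X3) → match; 2× O (X2) → no; 1× S (X2) → no.
That gives 5 matching atoms.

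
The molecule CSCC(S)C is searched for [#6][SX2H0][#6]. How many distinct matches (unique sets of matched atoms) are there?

1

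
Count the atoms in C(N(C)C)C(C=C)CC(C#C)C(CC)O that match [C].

The query [C] means: uppercase C matches aliphatic (non-aromatic) carbon only.
Check the 15 heavy atoms by environment: 13× C → match; 1× O → no; 1× N → no.
That gives 13 matching atoms.

13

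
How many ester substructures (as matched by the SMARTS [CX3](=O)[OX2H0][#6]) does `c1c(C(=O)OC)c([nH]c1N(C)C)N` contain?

[CX3](=O)[OX2H0][#6] is the SMARTS for an ester: a carbonyl carbon bonded to an oxygen that is itself bonded to carbon (no H on that O).
Exactly one fragment in the molecule meets all constraints, giving 1 match.

1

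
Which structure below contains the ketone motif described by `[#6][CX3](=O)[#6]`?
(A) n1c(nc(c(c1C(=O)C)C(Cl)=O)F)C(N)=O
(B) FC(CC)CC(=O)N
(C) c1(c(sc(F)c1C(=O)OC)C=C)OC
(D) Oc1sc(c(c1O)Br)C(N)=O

A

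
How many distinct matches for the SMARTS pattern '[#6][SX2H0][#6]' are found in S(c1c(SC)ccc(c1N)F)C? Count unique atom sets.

2

[#6][SX2H0][#6] is the SMARTS for a thioether: an aliphatic sulfur bridging two carbons with no H on the sulfur.
The molecule carries 2 separate instances of a methylthio ether (-SCH3) meeting every constraint; each maps to a distinct set of atoms, giving 2 matches.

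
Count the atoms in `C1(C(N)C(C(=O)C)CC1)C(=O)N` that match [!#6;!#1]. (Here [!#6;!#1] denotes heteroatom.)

4

The query [!#6;!#1] means: not carbon and not hydrogen — any heteroatom.
Check the 12 heavy atoms by environment: 8× C → no; 2× O → match; 2× N → match.
Summing the matching environments: 2 + 2 = 4 matching atoms.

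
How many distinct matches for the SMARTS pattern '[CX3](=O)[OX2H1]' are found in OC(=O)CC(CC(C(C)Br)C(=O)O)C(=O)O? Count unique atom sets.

3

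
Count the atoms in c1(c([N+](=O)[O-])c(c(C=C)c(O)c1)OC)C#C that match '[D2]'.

The query [D2] means: atom with exactly two heavy-atom neighbours.
Check the 16 heavy atoms by environment: 1× c (aromatic, D2) → match; 5× c (aromatic, D3) → no; 2× C (D2) → match; 3× C (D1) → no; 1× O (D2) → match; 2× O (D1) → no; 1× N (charge +1, D3) → no; 1× O (charge -1, D1) → no.
Summing the matching environments: 1 + 2 + 1 = 4 matching atoms.

4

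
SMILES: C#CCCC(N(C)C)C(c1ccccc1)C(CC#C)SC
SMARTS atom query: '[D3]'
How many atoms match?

The query [D3] means: atom with exactly three heavy-atom neighbours.
Check the 21 heavy atoms by environment: 5× C (D2) → no; 3× C (D3) → match; 1× c (aromatic, D3) → match; 5× c (aromatic, D2) → no; 5× C (D1) → no; 1× S (D2) → no; 1× N (D3) → match.
Summing the matching environments: 3 + 1 + 1 = 5 matching atoms.

5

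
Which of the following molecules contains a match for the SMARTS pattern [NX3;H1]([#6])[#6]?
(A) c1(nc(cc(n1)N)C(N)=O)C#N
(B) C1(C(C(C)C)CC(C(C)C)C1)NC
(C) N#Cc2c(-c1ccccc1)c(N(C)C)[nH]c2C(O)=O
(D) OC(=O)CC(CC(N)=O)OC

B

[NX3;H1]([#6])[#6] describes a trivalent nitrogen with one H, bonded to two carbons (a secondary amine).
(A) has a primary amide (-C(=O)NH2) but the -C(=O)NH2 nitrogen has H2, not H1.
(B) contains an N-methylamino group (-NHCH3), which satisfies every atom and bond constraint.
(C) has a dimethylamino group (-N(CH3)2) but the nitrogen has H0, not H1.
(D) has a primary amide (-C(=O)NH2) but the -C(=O)NH2 nitrogen has H2, not H1.
So the answer is (B).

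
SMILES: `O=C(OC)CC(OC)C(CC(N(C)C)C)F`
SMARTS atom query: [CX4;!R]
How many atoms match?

10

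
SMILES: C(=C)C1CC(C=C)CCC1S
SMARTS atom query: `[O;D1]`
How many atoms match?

The query [O;D1] means: aliphatic oxygen bonded to exactly one heavy atom.
Check the 11 heavy atoms by environment: 5× C (D2) → no; 3× C (D3) → no; 2× C (D1) → no; 1× S (D1) → no.
No environment satisfies the query, so 0 matching atoms.

0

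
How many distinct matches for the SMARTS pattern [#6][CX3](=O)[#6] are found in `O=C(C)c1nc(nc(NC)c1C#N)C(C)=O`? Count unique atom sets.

[#6][CX3](=O)[#6] is the SMARTS for a ketone: a carbonyl carbon (no H) flanked by two carbons.
The molecule carries 2 separate instances of an acetyl/ketone group (-C(=O)CH3) meeting every constraint; each maps to a distinct set of atoms, giving 2 matches.

2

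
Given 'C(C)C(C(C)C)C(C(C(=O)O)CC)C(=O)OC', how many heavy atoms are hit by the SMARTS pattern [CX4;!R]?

Check the 17 heavy atoms by environment: 11× C (X4, acyclic) → match; 2× C (X3, acyclic) → no; 2× O (X1, acyclic) → no; 2× O (X2, acyclic) → no.
That gives 11 matching atoms.

11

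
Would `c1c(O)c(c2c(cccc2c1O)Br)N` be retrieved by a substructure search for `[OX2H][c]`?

Yes

The pattern [OX2H][c] describes a hydroxyl oxygen attached to an aromatic carbon — a phenol.
The molecule carries a hydroxyl group (-OH), whose atoms satisfy every constraint of the query, so the pattern matches.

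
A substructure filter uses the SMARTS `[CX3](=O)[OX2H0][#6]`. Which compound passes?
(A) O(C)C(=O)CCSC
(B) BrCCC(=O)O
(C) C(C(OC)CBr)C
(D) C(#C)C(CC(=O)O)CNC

[CX3](=O)[OX2H0][#6] describes a carbonyl carbon bonded to an oxygen that is itself bonded to carbon (no H on that O) (an ester).
(A) contains a methyl-ester group (-C(=O)OCH3), which satisfies every atom and bond constraint.
(B) has a carboxylic acid group (-C(=O)OH) but the singly-bonded O carries H (OX2H1, not H0).
(C) has a methoxy ether (-OCH3) but the ether oxygen is not adjacent to a C=O carbon.
(D) has a carboxylic acid group (-C(=O)OH) but the singly-bonded O carries H (OX2H1, not H0).
So the answer is (A).

A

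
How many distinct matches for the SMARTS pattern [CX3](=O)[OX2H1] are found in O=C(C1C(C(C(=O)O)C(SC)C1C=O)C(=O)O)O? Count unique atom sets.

[CX3](=O)[OX2H1] is the SMARTS for a carboxylic acid: an sp2 carbon double-bonded to O and single-bonded to an -OH oxygen.
The molecule carries 3 separate instances of a carboxylic acid group (-C(=O)OH) meeting every constraint; each maps to a distinct set of atoms, giving 3 matches.

3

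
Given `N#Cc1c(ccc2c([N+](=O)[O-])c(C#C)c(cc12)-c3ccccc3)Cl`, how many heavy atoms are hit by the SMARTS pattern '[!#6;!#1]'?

5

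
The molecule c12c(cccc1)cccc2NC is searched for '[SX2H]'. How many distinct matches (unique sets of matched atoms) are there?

[SX2H] is the SMARTS for a thiol: an aliphatic sulfur with two connections, one being H.
No fragment in the molecule satisfies every constraint, giving 0 matches.

0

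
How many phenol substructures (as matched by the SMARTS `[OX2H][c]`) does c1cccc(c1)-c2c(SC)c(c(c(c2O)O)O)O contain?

4

[OX2H][c] is the SMARTS for a phenol: a hydroxyl oxygen attached to an aromatic carbon.
The molecule carries 4 separate instances of a hydroxyl group (-OH) meeting every constraint; each maps to a distinct set of atoms, giving 4 matches.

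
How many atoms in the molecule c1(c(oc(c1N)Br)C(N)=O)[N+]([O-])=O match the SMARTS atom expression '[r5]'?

The query [r5] means: r5 matches atoms in a five-membered ring.
Check the 13 heavy atoms by environment: 1× o (aromatic, in 5-ring) → match; 4× c (aromatic, in 5-ring) → match; 1× N (charge +1, acyclic) → no; 1× O (charge -1, acyclic) → no; 2× O (acyclic) → no; 2× N (acyclic) → no; 1× Br (acyclic) → no; 1× C (acyclic) → no.
Summing the matching environments: 1 + 4 = 5 matching atoms.

5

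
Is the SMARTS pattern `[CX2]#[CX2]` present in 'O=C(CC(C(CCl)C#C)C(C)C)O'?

Yes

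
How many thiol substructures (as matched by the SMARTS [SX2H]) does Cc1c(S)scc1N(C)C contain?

1

[SX2H] is the SMARTS for a thiol: an aliphatic sulfur with two connections, one being H.
Exactly one fragment in the molecule meets all constraints, giving 1 match.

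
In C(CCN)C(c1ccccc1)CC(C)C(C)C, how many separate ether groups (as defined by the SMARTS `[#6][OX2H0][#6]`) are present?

0

[#6][OX2H0][#6] is the SMARTS for an ether: an aliphatic oxygen bridging two carbons with no H on the oxygen.
No fragment in the molecule satisfies every constraint, giving 0 matches.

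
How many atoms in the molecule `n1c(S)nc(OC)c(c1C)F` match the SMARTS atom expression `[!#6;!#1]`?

Check the 11 heavy atoms by environment: 2× n (aromatic) → match; 4× c (aromatic) → no; 1× F → match; 1× O → match; 2× C → no; 1× S → match.
Summing the matching environments: 2 + 1 + 1 + 1 = 5 matching atoms.

5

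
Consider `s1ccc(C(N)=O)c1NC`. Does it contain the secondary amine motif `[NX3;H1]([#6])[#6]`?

Yes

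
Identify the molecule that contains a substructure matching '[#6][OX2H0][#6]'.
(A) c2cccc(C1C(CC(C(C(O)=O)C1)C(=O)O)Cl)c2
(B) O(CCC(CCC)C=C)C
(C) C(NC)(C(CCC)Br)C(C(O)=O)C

B

[#6][OX2H0][#6] describes an aliphatic oxygen bridging two carbons with no H on the oxygen (an ether).
(A) has a carboxylic acid group (-C(=O)OH) but the -OH oxygen has H1; the =O is OX1, not OX2.
(B) contains a methoxy ether (-OCH3), which satisfies every atom and bond constraint.
(C) has a carboxylic acid group (-C(=O)OH) but the -OH oxygen has H1; the =O is OX1, not OX2.
So the answer is (B).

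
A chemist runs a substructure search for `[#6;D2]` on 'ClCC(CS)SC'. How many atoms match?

2

Check the 7 heavy atoms by environment: 2× C (D2) → match; 1× C (D3) → no; 1× S (D1) → no; 1× S (D2) → no; 1× C (D1) → no; 1× Cl (D1) → no.
That gives 2 matching atoms.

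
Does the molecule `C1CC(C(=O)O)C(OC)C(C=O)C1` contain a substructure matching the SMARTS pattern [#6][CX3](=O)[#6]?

No

The pattern [#6][CX3](=O)[#6] describes a carbonyl carbon (no H) flanked by two carbons — a ketone.
The closest candidate here is a carboxylic acid group (-C(=O)OH), but one neighbour of the carbonyl carbon is O, not C. No other fragment satisfies the full query, so there is no match.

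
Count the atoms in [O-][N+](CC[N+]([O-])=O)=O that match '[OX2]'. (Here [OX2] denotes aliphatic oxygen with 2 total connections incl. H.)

0

Check the 8 heavy atoms by environment: 2× C (X4) → no; 2× N (charge +1, X3) → no; 2× O (charge -1, X1) → no; 2× O (X1) → no.
No environment satisfies the query, so 0 matching atoms.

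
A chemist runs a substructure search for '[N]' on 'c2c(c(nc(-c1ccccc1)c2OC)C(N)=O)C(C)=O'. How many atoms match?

The query [N] means: uppercase N matches aliphatic (non-aromatic) nitrogen only.
Check the 20 heavy atoms by environment: 1× n (aromatic) → no; 11× c (aromatic) → no; 4× C → no; 3× O → no; 1× N → match.
That gives 1 matching atom.

1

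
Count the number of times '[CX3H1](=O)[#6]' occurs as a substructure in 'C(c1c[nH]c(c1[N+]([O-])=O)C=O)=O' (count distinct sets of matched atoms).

2

[CX3H1](=O)[#6] is the SMARTS for an aldehyde: an sp2 carbon with one H, double-bonded to O and single-bonded to carbon.
The molecule carries 2 separate instances of an aldehyde (-CHO) meeting every constraint; each maps to a distinct set of atoms, giving 2 matches.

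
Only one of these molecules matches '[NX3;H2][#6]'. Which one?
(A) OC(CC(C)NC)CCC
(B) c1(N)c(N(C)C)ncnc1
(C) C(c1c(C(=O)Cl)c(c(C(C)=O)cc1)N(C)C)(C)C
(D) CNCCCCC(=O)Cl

[NX3;H2][#6] describes a trivalent nitrogen with two H attached to carbon (a primary amine).
(A) has an N-methylamino group (-NHCH3) but the nitrogen bears two carbons and only one H (H1), not H2.
(B) contains a primary amino group (-NH2), which satisfies every atom and bond constraint.
(C) has a dimethylamino group (-N(CH3)2) but the nitrogen has H0, not H2.
(D) has an N-methylamino group (-NHCH3) but the nitrogen bears two carbons and only one H (H1), not H2.
So the answer is (B).

B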